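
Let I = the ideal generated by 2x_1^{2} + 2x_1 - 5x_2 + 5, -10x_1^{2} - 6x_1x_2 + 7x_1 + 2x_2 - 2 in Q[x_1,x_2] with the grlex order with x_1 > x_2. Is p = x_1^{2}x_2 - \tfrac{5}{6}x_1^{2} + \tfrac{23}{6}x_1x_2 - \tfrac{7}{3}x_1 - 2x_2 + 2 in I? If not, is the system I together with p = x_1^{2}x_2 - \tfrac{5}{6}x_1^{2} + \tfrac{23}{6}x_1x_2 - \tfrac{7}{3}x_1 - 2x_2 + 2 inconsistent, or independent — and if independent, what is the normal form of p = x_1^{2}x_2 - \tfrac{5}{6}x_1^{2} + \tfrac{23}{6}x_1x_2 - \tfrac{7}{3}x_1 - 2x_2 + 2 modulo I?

First compute the reduced Gröbner basis of I by Buchberger's algorithm.
f_1 = 2x_1^{2} + 2x_1 - 5x_2 + 5, LT = x_1^{2}.
f_2 = -10x_1^{2} - 6x_1x_2 + 7x_1 + 2x_2 - 2, LT = x_1^{2}.

S(f_1,f_2): lcm = x_1^{2}. S = -\tfrac{3}{5}x_1x_2 + \tfrac{17}{10}x_1 - \tfrac{23}{10}x_2 + \tfrac{23}{10}.
  leading term x_1x_2: no divisor's leading term divides it; move -\tfrac{3}{5}x_1x_2 to the remainder.
  leading term x_1: no divisor's leading term divides it; move \tfrac{17}{10}x_1 to the remainder.
  leading term x_2: no divisor's leading term divides it; move -\tfrac{23}{10}x_2 to the remainder.
  leading term 1: no divisor's leading term divides it; move \tfrac{23}{10} to the remainder.
  remainder -\tfrac{3}{5}x_1x_2 + \tfrac{17}{10}x_1 - \tfrac{23}{10}x_2 + \tfrac{23}{10} ≠ 0; add h_3 = -\tfrac{3}{5}x_1x_2 + \tfrac{17}{10}x_1 - \tfrac{23}{10}x_2 + \tfrac{23}{10} to the basis.

S(f_1,h_3): lcm = x_1^{2}x_2. S = \tfrac{17}{6}x_1^{2} - \tfrac{17}{6}x_1x_2 - \tfrac{5}{2}x_2^{2} + \tfrac{23}{6}x_1 + \tfrac{5}{2}x_2.
  leading term x_1^{2}: subtract (\tfrac{17}{12})·f_1 from \tfrac{17}{6}x_1^{2} - \tfrac{17}{6}x_1x_2 - \tfrac{5}{2}x_2^{2} + \tfrac{23}{6}x_1 + \tfrac{5}{2}x_2 → -\tfrac{17}{6}x_1x_2 - \tfrac{5}{2}x_2^{2} + x_1 + \tfrac{115}{12}x_2 - \tfrac{85}{12}
  leading term x_1x_2: subtract (\tfrac{85}{18})·h_3 from -\tfrac{17}{6}x_1x_2 - \tfrac{5}{2}x_2^{2} + x_1 + \tfrac{115}{12}x_2 - \tfrac{85}{12} → -\tfrac{5}{2}x_2^{2} - \tfrac{253}{36}x_1 + \tfrac{184}{9}x_2 - \tfrac{323}{18}
  leading term x_2^{2}: no divisor's leading term divides it; move -\tfrac{5}{2}x_2^{2} to the remainder.
  leading term x_1: no divisor's leading term divides it; move -\tfrac{253}{36}x_1 to the remainder.
  leading term x_2: no divisor's leading term divides it; move \tfrac{184}{9}x_2 to the remainder.
  leading term 1: no divisor's leading term divides it; move -\tfrac{323}{18} to the remainder.
  remainder -\tfrac{5}{2}x_2^{2} - \tfrac{253}{36}x_1 + \tfrac{184}{9}x_2 - \tfrac{323}{18} ≠ 0; add h_4 = -\tfrac{5}{2}x_2^{2} - \tfrac{253}{36}x_1 + \tfrac{184}{9}x_2 - \tfrac{323}{18} to the basis.

The other S-polynomials (S(f_2,h_3), S(f_1,h_4), S(f_2,h_4), S(h_3,h_4)) all reduce to 0 modulo the current basis, so we have a Gröbner basis.
Inter-reduce: drop elements whose leading term is divisible by another's, tail-reduce, and make monic.
Reduced Gröbner basis: {x_1^{2} + x_1 - \tfrac{5}{2}x_2 + \tfrac{5}{2}, x_1x_2 - \tfrac{17}{6}x_1 + \tfrac{23}{6}x_2 - \tfrac{23}{6}, x_2^{2} + \tfrac{253}{90}x_1 - \tfrac{368}{45}x_2 + \tfrac{323}{45}}.
Label its elements g_1 = x_1^{2} + x_1 - \tfrac{5}{2}x_2 + \tfrac{5}{2}, g_2 = x_1x_2 - \tfrac{17}{6}x_1 + \tfrac{23}{6}x_2 - \tfrac{23}{6}, g_3 = x_2^{2} + \tfrac{253}{90}x_1 - \tfrac{368}{45}x_2 + \tfrac{323}{45}.

Reduce p = x_1^{2}x_2 - \tfrac{5}{6}x_1^{2} + \tfrac{23}{6}x_1x_2 - \tfrac{7}{3}x_1 - 2x_2 + 2 modulo G:
  leading term x_1^{2}x_2: subtract (x_2)·g_1 from x_1^{2}x_2 - \tfrac{5}{6}x_1^{2} + \tfrac{23}{6}x_1x_2 - \tfrac{7}{3}x_1 - 2x_2 + 2 → -\tfrac{5}{6}x_1^{2} + \tfrac{17}{6}x_1x_2 + \tfrac{5}{2}x_2^{2} - \tfrac{7}{3}x_1 - \tfrac{9}{2}x_2 + 2
  leading term x_1^{2}: subtract (-\tfrac{5}{6})·g_1 from -\tfrac{5}{6}x_1^{2} + \tfrac{17}{6}x_1x_2 + \tfrac{5}{2}x_2^{2} - \tfrac{7}{3}x_1 - \tfrac{9}{2}x_2 + 2 → \tfrac{17}{6}x_1x_2 + \tfrac{5}{2}x_2^{2} - \tfrac{3}{2}x_1 - \tfrac{79}{12}x_2 + \tfrac{49}{12}
  leading term x_1x_2: subtract (\tfrac{17}{6})·g_2 from \tfrac{17}{6}x_1x_2 + \tfrac{5}{2}x_2^{2} - \tfrac{3}{2}x_1 - \tfrac{79}{12}x_2 + \tfrac{49}{12} → \tfrac{5}{2}x_2^{2} + \tfrac{235}{36}x_1 - \tfrac{157}{9}x_2 + \tfrac{269}{18}
  leading term x_2^{2}: subtract (\tfrac{5}{2})·g_3 from \tfrac{5}{2}x_2^{2} + \tfrac{235}{36}x_1 - \tfrac{157}{9}x_2 + \tfrac{269}{18} → -\tfrac{1}{2}x_1 + 3x_2 - 3
  leading term x_1: no divisor's leading term divides it; move -\tfrac{1}{2}x_1 to the remainder.
  leading term x_2: no divisor's leading term divides it; move 3x_2 to the remainder.
  leading term 1: no divisor's leading term divides it; move -3 to the remainder.
  normal form = -\tfrac{1}{2}x_1 + 3x_2 - 3.
The normal form is nonzero, so p ∉ I. Since p minus its normal form lies in I, I + (p) = I + (r) where r = -\tfrac{1}{2}x_1 + 3x_2 - 3; decide whether this ideal is the whole ring.
Run Buchberger on G together with r (pairs among the g_i already reduce to 0 since G is a Gröbner basis):
g_1 = x_1^{2} + x_1 - \tfrac{5}{2}x_2 + \tfrac{5}{2}, LT = x_1^{2}.
g_2 = x_1x_2 - \tfrac{17}{6}x_1 + \tfrac{23}{6}x_2 - \tfrac{23}{6}, LT = x_1x_2.
g_3 = x_2^{2} + \tfrac{253}{90}x_1 - \tfrac{368}{45}x_2 + \tfrac{323}{45}, LT = x_2^{2}.
r = -\tfrac{1}{2}x_1 + 3x_2 - 3, LT = x_1.

S(g_1,r): lcm = x_1^{2}. S = 6x_1x_2 - 5x_1 - \tfrac{5}{2}x_2 + \tfrac{5}{2}.
  leading term x_1x_2: subtract (6)·g_2 from 6x_1x_2 - 5x_1 - \tfrac{5}{2}x_2 + \tfrac{5}{2} → 12x_1 - \tfrac{51}{2}x_2 + \tfrac{51}{2}
  leading term x_1: subtract (-24)·r from 12x_1 - \tfrac{51}{2}x_2 + \tfrac{51}{2} → \tfrac{93}{2}x_2 - \tfrac{93}{2}
  leading term x_2: no divisor's leading term divides it; move \tfrac{93}{2}x_2 to the remainder.
  leading term 1: no divisor's leading term divides it; move -\tfrac{93}{2} to the remainder.
  remainder \tfrac{93}{2}x_2 - \tfrac{93}{2} ≠ 0; add m_5 = \tfrac{93}{2}x_2 - \tfrac{93}{2} to the basis.

The other S-polynomials (S(g_1,g_2), S(g_1,g_3), S(g_2,g_3), S(g_2,r), S(g_3,r), S(g_1,m_5), S(g_2,m_5), S(g_3,m_5), S(r,m_5)) all reduce to 0 modulo the current basis, so we have a Gröbner basis.
Inter-reduce: drop elements whose leading term is divisible by another's, tail-reduce, and make monic.
Reduced Gröbner basis: {x_1, x_2 - 1}.
The reduced Gröbner basis of I + (p) is {x_1, x_2 - 1} ≠ {1}, a proper ideal, so the enlarged system stays consistent: p is independent of I, with normal form -\tfrac{1}{2}x_1 + 3x_2 - 3.

x_1^{2}x_2 - \tfrac{5}{6}x_1^{2} + \tfrac{23}{6}x_1x_2 - \tfrac{7}{3}x_1 - 2x_2 + 2 is independent of I; its normal form modulo I is -\tfrac{1}{2}x_1 + 3x_2 - 3.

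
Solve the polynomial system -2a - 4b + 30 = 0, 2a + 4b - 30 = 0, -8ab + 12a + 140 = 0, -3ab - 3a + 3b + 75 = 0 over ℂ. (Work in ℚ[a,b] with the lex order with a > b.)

Compute a lex Gröbner basis by Buchberger's algorithm.
f_1 = -2a - 4b + 30, LT = a.
f_2 = 2a + 4b - 30, LT = a.
f_3 = -8ab + 12a + 140, LT = ab.
f_4 = -3ab - 3a + 3b + 75, LT = ab.

S(f_1,f_2): lcm = a. S = 0.
  remainder 0.

S(f_1,f_3): lcm = ab. S = 3/2a + 2b² - 15b + 35/2.
  leading term a: subtract (-¾)·f_1 from 3/2a + 2b² - 15b + 35/2 → 2b² - 18b + 40
  leading term b²: no divisor's leading term divides it; move 2b² to the remainder.
  leading term b: no divisor's leading term divides it; move -18b to the remainder.
  leading term 1: no divisor's leading term divides it; move 40 to the remainder.
  remainder 2b² - 18b + 40 ≠ 0; add h_5 = 2b² - 18b + 40 to the basis.

S(f_1,f_4): lcm = ab. S = -a + 2b² - 14b + 25.
  leading term a: subtract (½)·f_1 from -a + 2b² - 14b + 25 → 2b² - 12b + 10
  leading term b²: subtract (1)·h_5 from 2b² - 12b + 10 → 6b - 30
  leading term b: no divisor's leading term divides it; move 6b to the remainder.
  leading term 1: no divisor's leading term divides it; move -30 to the remainder.
  remainder 6b - 30 ≠ 0; add h_6 = 6b - 30 to the basis.

S(f_2,f_3): lcm = ab. S = 3/2a + 2b² - 15b + 35/2.
  leading term a: subtract (-¾)·f_1 from 3/2a + 2b² - 15b + 35/2 → 2b² - 18b + 40
  leading term b²: subtract (1)·h_5 from 2b² - 18b + 40 → 0
  remainder 0.

S(f_2,f_4): lcm = ab. S = -a + 2b² - 14b + 25.
  leading term a: subtract (½)·f_1 from -a + 2b² - 14b + 25 → 2b² - 12b + 10
  leading term b²: subtract (1)·h_5 from 2b² - 12b + 10 → 6b - 30
  leading term b: subtract (1)·h_6 from 6b - 30 → 0
  remainder 0.

S(f_3,f_4): lcm = ab. S = -5/2a + b + 15/2.
  leading term a: subtract (5/4)·f_1 from -5/2a + b + 15/2 → 6b - 30
  leading term b: subtract (1)·h_6 from 6b - 30 → 0
  remainder 0.

S(f_1,h_5): leading monomials are coprime, so the S-polynomial reduces to 0 (Buchberger's first criterion).
S(f_2,h_5): leading monomials are coprime, so the S-polynomial reduces to 0 (Buchberger's first criterion).
S(f_3,h_5): lcm = ab². S = 15/2ab - 20a - 35/2b.
  leading term ab: subtract (-15/4b)·f_1 from 15/2ab - 20a - 35/2b → -20a - 15b² + 95b
  leading term a: subtract (10)·f_1 from -20a - 15b² + 95b → -15b² + 135b - 300
  leading term b²: subtract (-15/2)·h_5 from -15b² + 135b - 300 → 0
  remainder 0.

S(f_4,h_5): lcm = ab². S = 10ab - 20a - b² - 25b.
  leading term ab: subtract (-5b)·f_1 from 10ab - 20a - b² - 25b → -20a - 21b² + 125b
  leading term a: subtract (10)·f_1 from -20a - 21b² + 125b → -21b² + 165b - 300
  leading term b²: subtract (-21/2)·h_5 from -21b² + 165b - 300 → -24b + 120
  leading term b: subtract (-4)·h_6 from -24b + 120 → 0
  remainder 0.

S(f_1,h_6): leading monomials are coprime, so the S-polynomial reduces to 0 (Buchberger's first criterion).
S(f_2,h_6): leading monomials are coprime, so the S-polynomial reduces to 0 (Buchberger's first criterion).
S(f_3,h_6): lcm = ab. S = 7/2a - 35/2.
  leading term a: subtract (-7/4)·f_1 from 7/2a - 35/2 → -7b + 35
  leading term b: subtract (-7/6)·h_6 from -7b + 35 → 0
  remainder 0.

S(f_4,h_6): lcm = ab. S = 6a - b - 25.
  leading term a: subtract (-3)·f_1 from 6a - b - 25 → -13b + 65
  leading term b: subtract (-13/6)·h_6 from -13b + 65 → 0
  remainder 0.

S(h_5,h_6): lcm = b². S = -4b + 20.
  leading term b: subtract (-⅔)·h_6 from -4b + 20 → 0
  remainder 0.

Every S-polynomial of the final basis reduces to 0, so we have a Gröbner basis.
Inter-reduce: drop elements whose leading term is divisible by another's, tail-reduce, and make monic.
Reduced Gröbner basis: {a - 5, b - 5}.

Elimination: the polynomial b - 5 lies in the elimination ideal for b, so b ∈ {5}. For each such b, the remaining basis elements (now univariate) give the rest of the solution.
  b = 5: the earlier basis element becomes a - 5 = 0, giving a = 5 — point (5, 5).

{(5, 5)}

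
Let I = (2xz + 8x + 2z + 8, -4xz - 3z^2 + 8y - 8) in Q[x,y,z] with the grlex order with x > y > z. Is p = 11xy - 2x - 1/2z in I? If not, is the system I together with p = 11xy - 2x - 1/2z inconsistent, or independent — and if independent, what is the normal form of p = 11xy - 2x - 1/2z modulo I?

11xy - 2x - 1/2z is independent of I; its normal form modulo I is 11xy - 2x - 1/2z.

First compute the reduced Gröbner basis of I by Buchberger's algorithm.
f_1 = 2xz + 8x + 2z + 8, LT = xz.
f_2 = -4xz - 3z^2 + 8y - 8, LT = xz.

S(f_1,f_2): lcm = xz. S = -3/4z^2 + 4x + 2y + z + 2.
  reduce S modulo (f_1, f_2):
  remainder -3/4z^2 + 4x + 2y + z + 2 ≠ 0; add h_3 = -3/4z^2 + 4x + 2y + z + 2 to the basis.

S(f_1,h_3): lcm = xz^2. S = 16/3x^2 + 8/3xy + 16/3xz + z^2 + 8/3x + 4z.
  reduce S modulo (f_1, f_2, h_3):
  remainder 16/3x^2 + 8/3xy - 40/3x + 8/3y - 56/3 ≠ 0; add h_4 = 16/3x^2 + 8/3xy - 40/3x + 8/3y - 56/3 to the basis.

The other S-polynomials (S(f_2,h_3), S(f_1,h_4), S(f_2,h_4), S(h_3,h_4)) all reduce to 0 modulo the current basis, so we have a Gröbner basis.
Inter-reduce: drop elements whose leading term is divisible by another's, tail-reduce, and make monic.
Reduced Gröbner basis: {x^2 + 1/2xy - 5/2x + 1/2y - 7/2, xz + 4x + z + 4, z^2 - 16/3x - 8/3y - 4/3z - 8/3}.
Label its elements g_1 = x^2 + 1/2xy - 5/2x + 1/2y - 7/2, g_2 = xz + 4x + z + 4, g_3 = z^2 - 16/3x - 8/3y - 4/3z - 8/3.

Reduce p = 11xy - 2x - 1/2z modulo G:
  leading term xy: no divisor's leading term divides it; move 11xy to the remainder.
  leading term x: no divisor's leading term divides it; move -2x to the remainder.
  leading term z: no divisor's leading term divides it; move -1/2z to the remainder.
  normal form = 11xy - 2x - 1/2z.
The normal form is nonzero, so p ∉ I. Since p minus its normal form lies in I, I + (p) = I + (r) where r = 11xy - 2x - 1/2z; decide whether this ideal is the whole ring.
Run Buchberger on G together with r (pairs among the g_i already reduce to 0 since G is a Gröbner basis):
g_1 = x^2 + 1/2xy - 5/2x + 1/2y - 7/2, LT = x^2.
g_2 = xz + 4x + z + 4, LT = xz.
g_3 = z^2 - 16/3x - 8/3y - 4/3z - 8/3, LT = z^2.
r = 11xy - 2x - 1/2z, LT = xy.

S(g_1,r): lcm = x^2y. S = 1/2xy^2 + 2/11x^2 - 5/2xy + 1/22xz + 1/2y^2 - 7/2y.
  reduce S modulo (g_1, g_2, g_3, r):
  remainder 1/2y^2 + 1/44yz - 2/11x - 79/22y - 7/44z + 5/11 ≠ 0; add m_5 = 1/2y^2 + 1/44yz - 2/11x - 79/22y - 7/44z + 5/11 to the basis.

S(g_2,r): lcm = xyz. S = 4xy + 2/11xz + yz + 1/22z^2 + 4y.
  reduce S modulo (g_1, g_2, g_3, r, m_5):
  remainder yz + 8/33x + 136/33y + 2/33z - 20/33 ≠ 0; add m_6 = yz + 8/33x + 136/33y + 2/33z - 20/33 to the basis.

The other S-polynomials (S(g_1,g_2), S(g_1,g_3), S(g_2,g_3), S(g_3,r), S(g_1,m_5), S(g_2,m_5), S(g_3,m_5), S(r,m_5), S(g_1,m_6), S(g_2,m_6), S(g_3,m_6), S(r,m_6), S(m_5,m_6)) all reduce to 0 modulo the current basis, so we have a Gröbner basis.
Inter-reduce: drop elements whose leading term is divisible by another's, tail-reduce, and make monic.
Reduced Gröbner basis: {x^2 - 53/22x + 1/2y + 1/44z - 7/2, xy - 2/11x - 1/22z, xz + 4x + z + 4, y^2 - 136/363x - 2675/363y - 233/726z + 340/363, yz + 8/33x + 136/33y + 2/33z - 20/33, z^2 - 16/3x - 8/3y - 4/3z - 8/3}.
The reduced Gröbner basis of I + (p) is {x^2 - 53/22x + 1/2y + 1/44z - 7/2, xy - 2/11x - 1/22z, xz + 4x + z + 4, y^2 - 136/363x - 2675/363y - 233/726z + 340/363, yz + 8/33x + 136/33y + 2/33z - 20/33, z^2 - 16/3x - 8/3y - 4/3z - 8/3} ≠ {1}, a proper ideal, so the enlarged system stays consistent: p is independent of I, with normal form 11xy - 2x - 1/2z.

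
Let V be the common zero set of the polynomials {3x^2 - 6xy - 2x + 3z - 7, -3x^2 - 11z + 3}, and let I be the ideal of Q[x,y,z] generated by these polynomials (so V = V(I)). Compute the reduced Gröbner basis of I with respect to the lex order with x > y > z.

G = {x^2 + 11/3z - 1, xy + 1/3x + 4/3z + 2/3, xz + 1/2x - 11/4yz + 3/4y - 11/12z + 1/4, y^2z - 3/11y^2 + 2/3yz - 2/11y + 16/33z^2 + 59/99z + 1/11}

f_1 = 3x^2 - 6xy - 2x + 3z - 7, LT = x^2.
f_2 = -3x^2 - 11z + 3, LT = x^2.

S(f_1,f_2): lcm = x^2. S = -2xy - 2/3x - 8/3z - 4/3.
  reduce S modulo (f_1, f_2):
  remainder -2xy - 2/3x - 8/3z - 4/3 ≠ 0; add g_3 = -2xy - 2/3x - 8/3z - 4/3 to the basis.

S(f_1,g_3): lcm = x^2y. S = -1/3x^2 - 2xy^2 - 2/3xy - 4/3xz - 2/3x + yz - 7/3y.
  reduce S modulo (f_1, f_2, g_3):
  remainder -4/3xz - 2/3x + 11/3yz - y + 11/9z - 1/3 ≠ 0; add g_4 = -4/3xz - 2/3x + 11/3yz - y + 11/9z - 1/3 to the basis.

S(g_3,g_4): lcm = xyz. S = -1/2xy + 1/3xz + 11/4y^2z - 3/4y^2 + 11/12yz - 1/4y + 4/3z^2 + 2/3z.
  reduce S modulo (f_1, f_2, g_3, g_4):
  remainder 11/4y^2z - 3/4y^2 + 11/6yz - 1/2y + 4/3z^2 + 59/36z + 1/4 ≠ 0; add g_5 = 11/4y^2z - 3/4y^2 + 11/6yz - 1/2y + 4/3z^2 + 59/36z + 1/4 to the basis.

The other S-polynomials (S(f_2,g_3), S(f_1,g_4), S(f_2,g_4), S(f_1,g_5), S(f_2,g_5), S(g_3,g_5), S(g_4,g_5)) all reduce to 0 modulo the current basis, so we have a Gröbner basis.
Inter-reduce: drop elements whose leading term is divisible by another's, tail-reduce, and make monic.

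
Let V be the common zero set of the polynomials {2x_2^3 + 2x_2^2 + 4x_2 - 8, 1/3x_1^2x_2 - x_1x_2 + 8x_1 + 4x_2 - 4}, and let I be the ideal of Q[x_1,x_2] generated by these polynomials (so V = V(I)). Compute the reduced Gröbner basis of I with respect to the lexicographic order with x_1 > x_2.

f_1 = 2x_2^3 + 2x_2^2 + 4x_2 - 8, LT = x_2^3.
f_2 = 1/3x_1^2x_2 - x_1x_2 + 8x_1 + 4x_2 - 4, LT = x_1^2x_2.

S(f_1,f_2): lcm = x_1^2x_2^3. S = x_1^2x_2^2 + 2x_1^2x_2 - 4x_1^2 + 3x_1x_2^3 - 24x_1x_2^2 - 12x_2^3 + 12x_2^2.
  reduce S modulo (f_1, f_2):
  remainder -4x_1^2 - 24x_1x_2^2 - 24x_1x_2 - 36x_1 + 12x_2^2 + 12x_2 - 24 ≠ 0; add g_3 = -4x_1^2 - 24x_1x_2^2 - 24x_1x_2 - 36x_1 + 12x_2^2 + 12x_2 - 24 to the basis.

The other S-polynomials (S(f_1,g_3), S(f_2,g_3)) all reduce to 0 modulo the current basis, so we have a Gröbner basis.
Inter-reduce: drop elements whose leading term is divisible by another's, tail-reduce, and make monic.

G = {x_1^2 + 6x_1x_2^2 + 6x_1x_2 + 9x_1 - 3x_2^2 - 3x_2 + 6, x_2^3 + x_2^2 + 2x_2 - 4}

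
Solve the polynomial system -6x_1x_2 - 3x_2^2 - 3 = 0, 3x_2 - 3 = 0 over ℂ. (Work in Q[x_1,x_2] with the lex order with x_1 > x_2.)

{(-1, 1)}

Compute a lex Gröbner basis by Buchberger's algorithm.
f_1 = -6x_1x_2 - 3x_2^2 - 3, LT = x_1x_2.
f_2 = 3x_2 - 3, LT = x_2.

S(f_1,f_2): lcm = x_1x_2. S = x_1 + 1/2x_2^2 + 1/2.
  leading term x_1: no divisor's leading term divides it; move x_1 to the remainder.
  leading term x_2^2: subtract (1/6x_2)·f_2 from 1/2x_2^2 + 1/2 → 1/2x_2 + 1/2
  leading term x_2: subtract (1/6)·f_2 from 1/2x_2 + 1/2 → 1
  leading term 1: no divisor's leading term divides it; move 1 to the remainder.
  remainder x_1 + 1 ≠ 0; add h_3 = x_1 + 1 to the basis.

The other S-polynomials (S(f_1,h_3), S(f_2,h_3)) all reduce to 0 modulo the current basis, so we have a Gröbner basis.
Inter-reduce: drop elements whose leading term is divisible by another's, tail-reduce, and make monic.
Reduced Gröbner basis: {x_1 + 1, x_2 - 1}.

Elimination: the polynomial x_2 - 1 lies in the elimination ideal for x_2, so x_2 ∈ {1}. For each such x_2, the remaining basis elements (now univariate) give the rest of the solution.
  x_2 = 1: the earlier basis element becomes x_1 + 1 = 0, giving x_1 = -1 — point (-1, 1).
Each listed point satisfies every original equation (direct substitution).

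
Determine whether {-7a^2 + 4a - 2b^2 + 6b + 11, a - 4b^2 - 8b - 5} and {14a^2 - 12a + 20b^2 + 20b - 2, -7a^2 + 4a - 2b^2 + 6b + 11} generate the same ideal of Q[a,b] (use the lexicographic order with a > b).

Two ideals are equal iff their reduced Gröbner bases coincide (the reduced basis is unique for a fixed ordering).
Buchberger on the first generating set:
f_1 = -7a^2 + 4a - 2b^2 + 6b + 11, LT = a^2.
f_2 = a - 4b^2 - 8b - 5, LT = a.

S(f_1,f_2): lcm = a^2. S = 4ab^2 + 8ab + 31/7a + 2/7b^2 - 6/7b - 11/7.
  leading term ab^2: subtract (4b^2)·f_2 from 4ab^2 + 8ab + 31/7a + 2/7b^2 - 6/7b - 11/7 → 8ab + 31/7a + 16b^4 + 32b^3 + 142/7b^2 - 6/7b - 11/7
  leading term ab: subtract (8b)·f_2 from 8ab + 31/7a + 16b^4 + 32b^3 + 142/7b^2 - 6/7b - 11/7 → 31/7a + 16b^4 + 64b^3 + 590/7b^2 + 274/7b - 11/7
  leading term a: subtract (31/7)·f_2 from 31/7a + 16b^4 + 64b^3 + 590/7b^2 + 274/7b - 11/7 → 16b^4 + 64b^3 + 102b^2 + 522/7b + 144/7
  leading term b^4: no divisor's leading term divides it; move 16b^4 to the remainder.
  leading term b^3: no divisor's leading term divides it; move 64b^3 to the remainder.
  leading term b^2: no divisor's leading term divides it; move 102b^2 to the remainder.
  leading term b: no divisor's leading term divides it; move 522/7b to the remainder.
  leading term 1: no divisor's leading term divides it; move 144/7 to the remainder.
  remainder 16b^4 + 64b^3 + 102b^2 + 522/7b + 144/7 ≠ 0; add g_3 = 16b^4 + 64b^3 + 102b^2 + 522/7b + 144/7 to the basis.

The other S-polynomials (S(f_1,g_3), S(f_2,g_3)) all reduce to 0 modulo the current basis, so we have a Gröbner basis.
Inter-reduce: drop elements whose leading term is divisible by another's, tail-reduce, and make monic.
Reduced Gröbner basis: {a - 4b^2 - 8b - 5, b^4 + 4b^3 + 51/8b^2 + 261/56b + 9/7}.

Buchberger on the second generating set:
h_1 = 14a^2 - 12a + 20b^2 + 20b - 2, LT = a^2.
h_2 = -7a^2 + 4a - 2b^2 + 6b + 11, LT = a^2.

S(h_1,h_2): lcm = a^2. S = -2/7a + 8/7b^2 + 16/7b + 10/7.
  leading term a: no divisor's leading term divides it; move -2/7a to the remainder.
  leading term b^2: no divisor's leading term divides it; move 8/7b^2 to the remainder.
  leading term b: no divisor's leading term divides it; move 16/7b to the remainder.
  leading term 1: no divisor's leading term divides it; move 10/7 to the remainder.
  remainder -2/7a + 8/7b^2 + 16/7b + 10/7 ≠ 0; add k_3 = -2/7a + 8/7b^2 + 16/7b + 10/7 to the basis.

S(h_1,k_3): lcm = a^2. S = 4ab^2 + 8ab + 29/7a + 10/7b^2 + 10/7b - 1/7.
  leading term ab^2: subtract (-14b^2)·k_3 from 4ab^2 + 8ab + 29/7a + 10/7b^2 + 10/7b - 1/7 → 8ab + 29/7a + 16b^4 + 32b^3 + 150/7b^2 + 10/7b - 1/7
  leading term ab: subtract (-28b)·k_3 from 8ab + 29/7a + 16b^4 + 32b^3 + 150/7b^2 + 10/7b - 1/7 → 29/7a + 16b^4 + 64b^3 + 598/7b^2 + 290/7b - 1/7
  leading term a: subtract (-29/2)·k_3 from 29/7a + 16b^4 + 64b^3 + 598/7b^2 + 290/7b - 1/7 → 16b^4 + 64b^3 + 102b^2 + 522/7b + 144/7
  leading term b^4: no divisor's leading term divides it; move 16b^4 to the remainder.
  leading term b^3: no divisor's leading term divides it; move 64b^3 to the remainder.
  leading term b^2: no divisor's leading term divides it; move 102b^2 to the remainder.
  leading term b: no divisor's leading term divides it; move 522/7b to the remainder.
  leading term 1: no divisor's leading term divides it; move 144/7 to the remainder.
  remainder 16b^4 + 64b^3 + 102b^2 + 522/7b + 144/7 ≠ 0; add k_4 = 16b^4 + 64b^3 + 102b^2 + 522/7b + 144/7 to the basis.

The other S-polynomials (S(h_2,k_3), S(h_1,k_4), S(h_2,k_4), S(k_3,k_4)) all reduce to 0 modulo the current basis, so we have a Gröbner basis.
Inter-reduce: drop elements whose leading term is divisible by another's, tail-reduce, and make monic.
Reduced Gröbner basis: {a - 4b^2 - 8b - 5, b^4 + 4b^3 + 51/8b^2 + 261/56b + 9/7}.

The two bases agree; hence the ideals are identical.

Yes, the ideals are equal.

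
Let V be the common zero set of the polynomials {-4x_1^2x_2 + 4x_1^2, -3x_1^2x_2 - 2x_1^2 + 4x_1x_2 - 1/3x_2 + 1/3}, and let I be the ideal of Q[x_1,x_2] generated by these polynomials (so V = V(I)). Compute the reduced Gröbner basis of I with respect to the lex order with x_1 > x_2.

G = {x_1^2 - 4/5x_1 - 1/15x_2^2 + 1/5x_2 - 2/15, x_1x_2 - x_1 - 1/12x_2^2 + 1/6x_2 - 1/12, x_2^3 - 3x_2^2 + 3x_2 - 1}

Buchberger's algorithm terminates because the ascending chain of leading-term ideals stabilizes.

f_1 = -4x_1^2x_2 + 4x_1^2, LT = x_1^2x_2.
f_2 = -3x_1^2x_2 - 2x_1^2 + 4x_1x_2 - 1/3x_2 + 1/3, LT = x_1^2x_2.

S(f_1,f_2): lcm = x_1^2x_2. S = -5/3x_1^2 + 4/3x_1x_2 - 1/9x_2 + 1/9.
  reduce S modulo (f_1, f_2):
  remainder -5/3x_1^2 + 4/3x_1x_2 - 1/9x_2 + 1/9 ≠ 0; add g_3 = -5/3x_1^2 + 4/3x_1x_2 - 1/9x_2 + 1/9 to the basis.

S(f_1,g_3): lcm = x_1^2x_2. S = -x_1^2 + 4/5x_1x_2^2 - 1/15x_2^2 + 1/15x_2.
  reduce S modulo (f_1, f_2, g_3):
  remainder 4/5x_1x_2^2 - 4/5x_1x_2 - 1/15x_2^2 + 2/15x_2 - 1/15 ≠ 0; add g_4 = 4/5x_1x_2^2 - 4/5x_1x_2 - 1/15x_2^2 + 2/15x_2 - 1/15 to the basis.

S(f_1,g_4): lcm = x_1^2x_2^2. S = 1/12x_1x_2^2 - 1/6x_1x_2 + 1/12x_1.
  reduce S modulo (f_1, f_2, g_3, g_4):
  remainder -1/12x_1x_2 + 1/12x_1 + 1/144x_2^2 - 1/72x_2 + 1/144 ≠ 0; add g_5 = -1/12x_1x_2 + 1/12x_1 + 1/144x_2^2 - 1/72x_2 + 1/144 to the basis.

S(g_4,g_5): lcm = x_1x_2^2. S = 1/12x_2^3 - 1/4x_2^2 + 1/4x_2 - 1/12.
  reduce S modulo (f_1, f_2, g_3, g_4, g_5):
  remainder 1/12x_2^3 - 1/4x_2^2 + 1/4x_2 - 1/12 ≠ 0; add g_6 = 1/12x_2^3 - 1/4x_2^2 + 1/4x_2 - 1/12 to the basis.

The other S-polynomials (S(f_2,g_3), S(f_2,g_4), S(g_3,g_4), S(f_1,g_5), S(f_2,g_5), S(g_3,g_5), S(f_1,g_6), S(f_2,g_6), S(g_3,g_6), S(g_4,g_6), S(g_5,g_6)) all reduce to 0 modulo the current basis, so we have a Gröbner basis.
Inter-reduce: drop elements whose leading term is divisible by another's, tail-reduce, and make monic.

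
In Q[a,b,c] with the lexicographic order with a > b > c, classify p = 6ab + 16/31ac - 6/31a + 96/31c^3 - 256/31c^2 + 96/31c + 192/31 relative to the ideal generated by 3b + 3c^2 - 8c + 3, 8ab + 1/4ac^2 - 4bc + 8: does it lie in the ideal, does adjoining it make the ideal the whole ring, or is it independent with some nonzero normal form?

First compute the reduced Gröbner basis of I by Buchberger's algorithm.
f_1 = 3b + 3c^2 - 8c + 3, LT = b.
f_2 = 8ab + 1/4ac^2 - 4bc + 8, LT = ab.

S(f_1,f_2): lcm = ab. S = 31/32ac^2 - 8/3ac + a + 1/2bc - 1.
  leading term ac^2: no divisor's leading term divides it; move 31/32ac^2 to the remainder.
  leading term ac: no divisor's leading term divides it; move -8/3ac to the remainder.
  leading term a: no divisor's leading term divides it; move a to the remainder.
  leading term bc: subtract (1/6c)·f_1 from 1/2bc - 1 → -1/2c^3 + 4/3c^2 - 1/2c - 1
  leading term c^3: no divisor's leading term divides it; move -1/2c^3 to the remainder.
  leading term c^2: no divisor's leading term divides it; move 4/3c^2 to the remainder.
  leading term c: no divisor's leading term divides it; move -1/2c to the remainder.
  leading term 1: no divisor's leading term divides it; move -1 to the remainder.
  remainder 31/32ac^2 - 8/3ac + a - 1/2c^3 + 4/3c^2 - 1/2c - 1 ≠ 0; add h_3 = 31/32ac^2 - 8/3ac + a - 1/2c^3 + 4/3c^2 - 1/2c - 1 to the basis.

S(f_1,h_3): leading monomials are coprime, so the S-polynomial reduces to 0 (Buchberger's first criterion).
S(f_2,h_3): lcm = abc^2. S = 256/93abc - 32/31ab + 1/32ac^4 + 1/62bc^3 - 128/93bc^2 + 16/31bc + 32/31b + c^2.
  leading term abc: subtract (256/279ac)·f_1 from 256/93abc - 32/31ab + 1/32ac^4 + 1/62bc^3 - 128/93bc^2 + 16/31bc + 32/31b + c^2 → -32/31ab + 1/32ac^4 - 256/93ac^3 + 2048/279ac^2 - 256/93ac + 1/62bc^3 - 128/93bc^2 + 16/31bc + 32/31b + c^2
  leading term ab: subtract (-32/93a)·f_1 from -32/31ab + 1/32ac^4 - 256/93ac^3 + 2048/279ac^2 - 256/93ac + 1/62bc^3 - 128/93bc^2 + 16/31bc + 32/31b + c^2 → 1/32ac^4 - 256/93ac^3 + 2336/279ac^2 - 512/93ac + 32/31a + 1/62bc^3 - 128/93bc^2 + 16/31bc + 32/31b + c^2
  leading term ac^4: subtract (1/31c^2)·h_3 from 1/32ac^4 - 256/93ac^3 + 2336/279ac^2 - 512/93ac + 32/31a + 1/62bc^3 - 128/93bc^2 + 16/31bc + 32/31b + c^2 → -8/3ac^3 + 2327/279ac^2 - 512/93ac + 32/31a + 1/62bc^3 - 128/93bc^2 + 16/31bc + 32/31b + 1/62c^5 - 4/93c^4 + 1/62c^3 + 32/31c^2
  leading term ac^3: subtract (-256/93c)·h_3 from -8/3ac^3 + 2327/279ac^2 - 512/93ac + 32/31a + 1/62bc^3 - 128/93bc^2 + 16/31bc + 32/31b + 1/62c^5 - 4/93c^4 + 1/62c^3 + 32/31c^2 → ac^2 - 256/93ac + 32/31a + 1/62bc^3 - 128/93bc^2 + 16/31bc + 32/31b + 1/62c^5 - 44/31c^4 + 2057/558c^3 - 32/93c^2 - 256/93c
  leading term ac^2: subtract (32/31)·h_3 from ac^2 - 256/93ac + 32/31a + 1/62bc^3 - 128/93bc^2 + 16/31bc + 32/31b + 1/62c^5 - 44/31c^4 + 2057/558c^3 - 32/93c^2 - 256/93c → 1/62bc^3 - 128/93bc^2 + 16/31bc + 32/31b + 1/62c^5 - 44/31c^4 + 2345/558c^3 - 160/93c^2 - 208/93c + 32/31
  leading term bc^3: subtract (1/186c^3)·f_1 from 1/62bc^3 - 128/93bc^2 + 16/31bc + 32/31b + 1/62c^5 - 44/31c^4 + 2345/558c^3 - 160/93c^2 - 208/93c + 32/31 → -128/93bc^2 + 16/31bc + 32/31b - 128/93c^4 + 1168/279c^3 - 160/93c^2 - 208/93c + 32/31
  leading term bc^2: subtract (-128/279c^2)·f_1 from -128/93bc^2 + 16/31bc + 32/31b - 128/93c^4 + 1168/279c^3 - 160/93c^2 - 208/93c + 32/31 → 16/31bc + 32/31b + 16/31c^3 - 32/93c^2 - 208/93c + 32/31
  leading term bc: subtract (16/93c)·f_1 from 16/31bc + 32/31b + 16/31c^3 - 32/93c^2 - 208/93c + 32/31 → 32/31b + 32/31c^2 - 256/93c + 32/31
  leading term b: subtract (32/93)·f_1 from 32/31b + 32/31c^2 - 256/93c + 32/31 → 0
  remainder 0.

Every S-polynomial of the final basis reduces to 0, so we have a Gröbner basis.
Inter-reduce: drop elements whose leading term is divisible by another's, tail-reduce, and make monic.
Reduced Gröbner basis: {ac^2 - 256/93ac + 32/31a - 16/31c^3 + 128/93c^2 - 16/31c - 32/31, b + c^2 - 8/3c + 1}.
Label its elements g_1 = ac^2 - 256/93ac + 32/31a - 16/31c^3 + 128/93c^2 - 16/31c - 32/31, g_2 = b + c^2 - 8/3c + 1.

Reduce p = 6ab + 16/31ac - 6/31a + 96/31c^3 - 256/31c^2 + 96/31c + 192/31 modulo G:
  leading term ab: subtract (6a)·g_2 from 6ab + 16/31ac - 6/31a + 96/31c^3 - 256/31c^2 + 96/31c + 192/31 → -6ac^2 + 512/31ac - 192/31a + 96/31c^3 - 256/31c^2 + 96/31c + 192/31
  leading term ac^2: subtract (-6)·g_1 from -6ac^2 + 512/31ac - 192/31a + 96/31c^3 - 256/31c^2 + 96/31c + 192/31 → 0
  normal form = 0.
Since the normal form is 0, p ∈ I.

The remainder on division by a Gröbner basis is unique — it is the normal form.

6ab + 16/31ac - 6/31a + 96/31c^3 - 256/31c^2 + 96/31c + 192/31 lies in I (it reduces to 0).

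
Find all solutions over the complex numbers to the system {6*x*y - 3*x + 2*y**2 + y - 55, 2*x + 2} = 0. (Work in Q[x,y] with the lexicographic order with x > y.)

Compute a lex Gröbner basis by Buchberger's algorithm.
f_1 = 6*x*y - 3*x + 2*y**2 + y - 55, LT = x*y.
f_2 = 2*x + 2, LT = x.

S(f_1,f_2): lcm = x*y. S = -1/2*x + 1/3*y**2 - 5/6*y - 55/6.
  leading term x: subtract (-1/4)·f_2 from -1/2*x + 1/3*y**2 - 5/6*y - 55/6 → 1/3*y**2 - 5/6*y - 26/3
  leading term y**2: no divisor's leading term divides it; move 1/3*y**2 to the remainder.
  leading term y: no divisor's leading term divides it; move -5/6*y to the remainder.
  leading term 1: no divisor's leading term divides it; move -26/3 to the remainder.
  remainder 1/3*y**2 - 5/6*y - 26/3 ≠ 0; add h_3 = 1/3*y**2 - 5/6*y - 26/3 to the basis.

The other S-polynomials (S(f_1,h_3), S(f_2,h_3)) all reduce to 0 modulo the current basis, so we have a Gröbner basis.
Inter-reduce: drop elements whose leading term is divisible by another's, tail-reduce, and make monic.
Reduced Gröbner basis: {x + 1, y**2 - 5/2*y - 26}.

From the last basis element, y**2 - 5/2*y - 26 = 0, so y takes values in {-4, 13/2}. Each choice, substituted upward through the basis, yields the corresponding point(s) of the solution set.
  y = -4: the earlier basis element becomes x + 1 = 0, giving x = -1 — point (-1, -4).
  y = 13/2: the earlier basis element becomes x + 1 = 0, giving x = -1 — point (-1, 13/2).
Each listed point satisfies every original equation (direct substitution).
This is the nonlinear analogue of row-reducing a linear system.

{(-1, -4), (-1, 13/2)}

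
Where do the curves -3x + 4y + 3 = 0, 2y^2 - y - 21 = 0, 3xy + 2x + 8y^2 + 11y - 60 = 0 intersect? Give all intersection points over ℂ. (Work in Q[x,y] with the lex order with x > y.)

Compute a lex Gröbner basis by Buchberger's algorithm.
f_1 = -3x + 4y + 3, LT = x.
f_2 = 2y^2 - y - 21, LT = y^2.
f_3 = 3xy + 2x + 8y^2 + 11y - 60, LT = xy.

S(f_1,f_3): lcm = xy. S = -2/3x - 4y^2 - 14/3y + 20.
  reduce S modulo (f_1, f_2, f_3):
  remainder -68/9y - 68/3 ≠ 0; add h_4 = -68/9y - 68/3 to the basis.

The other S-polynomials (S(f_1,f_2), S(f_2,f_3), S(f_1,h_4), S(f_2,h_4), S(f_3,h_4)) all reduce to 0 modulo the current basis, so we have a Gröbner basis.
Inter-reduce: drop elements whose leading term is divisible by another's, tail-reduce, and make monic.
Reduced Gröbner basis: {x + 3, y + 3}.

The lex basis is triangular: the last element involves only y. Solving y + 3 = 0 gives y ∈ {-3}; substituting each value into the earlier elements determines the remaining variables.
  y = -3: the earlier basis element becomes x + 3 = 0, giving x = -3 — point (-3, -3).

{(-3, -3)}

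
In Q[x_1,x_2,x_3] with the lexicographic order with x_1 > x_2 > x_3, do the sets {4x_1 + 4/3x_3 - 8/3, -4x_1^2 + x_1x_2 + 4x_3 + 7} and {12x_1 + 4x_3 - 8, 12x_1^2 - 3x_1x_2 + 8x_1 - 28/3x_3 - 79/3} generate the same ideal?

Yes, the ideals are equal.

Equality of ideals is decidable: compute both reduced Gröbner bases (unique for the ordering) and check whether they agree.
Buchberger on the first generating set:
f_1 = 4x_1 + 4/3x_3 - 8/3, LT = x_1.
f_2 = -4x_1^2 + x_1x_2 + 4x_3 + 7, LT = x_1^2.

S(f_1,f_2): lcm = x_1^2. S = 1/4x_1x_2 + 1/3x_1x_3 - 2/3x_1 + x_3 + 7/4.
  leading term x_1x_2: subtract (1/16x_2)·f_1 from 1/4x_1x_2 + 1/3x_1x_3 - 2/3x_1 + x_3 + 7/4 → 1/3x_1x_3 - 2/3x_1 - 1/12x_2x_3 + 1/6x_2 + x_3 + 7/4
  leading term x_1x_3: subtract (1/12x_3)·f_1 from 1/3x_1x_3 - 2/3x_1 - 1/12x_2x_3 + 1/6x_2 + x_3 + 7/4 → -2/3x_1 - 1/12x_2x_3 + 1/6x_2 - 1/9x_3^2 + 11/9x_3 + 7/4
  leading term x_1: subtract (-1/6)·f_1 from -2/3x_1 - 1/12x_2x_3 + 1/6x_2 - 1/9x_3^2 + 11/9x_3 + 7/4 → -1/12x_2x_3 + 1/6x_2 - 1/9x_3^2 + 13/9x_3 + 47/36
  leading term x_2x_3: no divisor's leading term divides it; move -1/12x_2x_3 to the remainder.
  leading term x_2: no divisor's leading term divides it; move 1/6x_2 to the remainder.
  leading term x_3^2: no divisor's leading term divides it; move -1/9x_3^2 to the remainder.
  leading term x_3: no divisor's leading term divides it; move 13/9x_3 to the remainder.
  leading term 1: no divisor's leading term divides it; move 47/36 to the remainder.
  remainder -1/12x_2x_3 + 1/6x_2 - 1/9x_3^2 + 13/9x_3 + 47/36 ≠ 0; add g_3 = -1/12x_2x_3 + 1/6x_2 - 1/9x_3^2 + 13/9x_3 + 47/36 to the basis.

S(f_1,g_3): leading monomials are coprime, so the S-polynomial reduces to 0 (Buchberger's first criterion).
S(f_2,g_3): leading monomials are coprime, so the S-polynomial reduces to 0 (Buchberger's first criterion).
Every S-polynomial of the final basis reduces to 0, so we have a Gröbner basis.
Inter-reduce: drop elements whose leading term is divisible by another's, tail-reduce, and make monic.
Reduced Gröbner basis: {x_1 + 1/3x_3 - 2/3, x_2x_3 - 2x_2 + 4/3x_3^2 - 52/3x_3 - 47/3}.

Buchberger on the second generating set:
h_1 = 12x_1 + 4x_3 - 8, LT = x_1.
h_2 = 12x_1^2 - 3x_1x_2 + 8x_1 - 28/3x_3 - 79/3, LT = x_1^2.

S(h_1,h_2): lcm = x_1^2. S = 1/4x_1x_2 + 1/3x_1x_3 - 4/3x_1 + 7/9x_3 + 79/36.
  leading term x_1x_2: subtract (1/48x_2)·h_1 from 1/4x_1x_2 + 1/3x_1x_3 - 4/3x_1 + 7/9x_3 + 79/36 → 1/3x_1x_3 - 4/3x_1 - 1/12x_2x_3 + 1/6x_2 + 7/9x_3 + 79/36
  leading term x_1x_3: subtract (1/36x_3)·h_1 from 1/3x_1x_3 - 4/3x_1 - 1/12x_2x_3 + 1/6x_2 + 7/9x_3 + 79/36 → -4/3x_1 - 1/12x_2x_3 + 1/6x_2 - 1/9x_3^2 + x_3 + 79/36
  leading term x_1: subtract (-1/9)·h_1 from -4/3x_1 - 1/12x_2x_3 + 1/6x_2 - 1/9x_3^2 + x_3 + 79/36 → -1/12x_2x_3 + 1/6x_2 - 1/9x_3^2 + 13/9x_3 + 47/36
  leading term x_2x_3: no divisor's leading term divides it; move -1/12x_2x_3 to the remainder.
  leading term x_2: no divisor's leading term divides it; move 1/6x_2 to the remainder.
  leading term x_3^2: no divisor's leading term divides it; move -1/9x_3^2 to the remainder.
  leading term x_3: no divisor's leading term divides it; move 13/9x_3 to the remainder.
  leading term 1: no divisor's leading term divides it; move 47/36 to the remainder.
  remainder -1/12x_2x_3 + 1/6x_2 - 1/9x_3^2 + 13/9x_3 + 47/36 ≠ 0; add k_3 = -1/12x_2x_3 + 1/6x_2 - 1/9x_3^2 + 13/9x_3 + 47/36 to the basis.

S(h_1,k_3): leading monomials are coprime, so the S-polynomial reduces to 0 (Buchberger's first criterion).
S(h_2,k_3): leading monomials are coprime, so the S-polynomial reduces to 0 (Buchberger's first criterion).
Every S-polynomial of the final basis reduces to 0, so we have a Gröbner basis.
Inter-reduce: drop elements whose leading term is divisible by another's, tail-reduce, and make monic.
Reduced Gröbner basis: {x_1 + 1/3x_3 - 2/3, x_2x_3 - 2x_2 + 4/3x_3^2 - 52/3x_3 - 47/3}.

Same reduced basis, so the two generating sets span the same ideal.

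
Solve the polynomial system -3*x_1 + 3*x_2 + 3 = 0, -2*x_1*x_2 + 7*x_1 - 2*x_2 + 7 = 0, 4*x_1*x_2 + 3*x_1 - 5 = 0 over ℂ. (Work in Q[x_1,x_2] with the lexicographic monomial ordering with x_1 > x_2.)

{(-1, -2)}

Compute a lex Gröbner basis by Buchberger's algorithm.
f_1 = -3*x_1 + 3*x_2 + 3, LT = x_1.
f_2 = -2*x_1*x_2 + 7*x_1 - 2*x_2 + 7, LT = x_1*x_2.
f_3 = 4*x_1*x_2 + 3*x_1 - 5, LT = x_1*x_2.

S(f_1,f_2): lcm = x_1*x_2. S = 7/2*x_1 - x_2**2 - 2*x_2 + 7/2.
  reduce S modulo (f_1, f_2, f_3):
  remainder -x_2**2 + 3/2*x_2 + 7 ≠ 0; add h_4 = -x_2**2 + 3/2*x_2 + 7 to the basis.

S(f_1,f_3): lcm = x_1*x_2. S = -3/4*x_1 - x_2**2 - x_2 + 5/4.
  reduce S modulo (f_1, f_2, f_3, h_4):
  remainder -13/4*x_2 - 13/2 ≠ 0; add h_5 = -13/4*x_2 - 13/2 to the basis.

The other S-polynomials (S(f_2,f_3), S(f_1,h_4), S(f_2,h_4), S(f_3,h_4), S(f_1,h_5), S(f_2,h_5), S(f_3,h_5), S(h_4,h_5)) all reduce to 0 modulo the current basis, so we have a Gröbner basis.
Inter-reduce: drop elements whose leading term is divisible by another's, tail-reduce, and make monic.
Reduced Gröbner basis: {x_1 + 1, x_2 + 2}.

From the last basis element, x_2 + 2 = 0, so x_2 takes values in {-2}. Each choice, substituted upward through the basis, yields the corresponding point(s) of the solution set.
  x_2 = -2: the earlier basis element becomes x_1 + 1 = 0, giving x_1 = -1 — point (-1, -2).
Zero-dimensionality of the ideal guarantees finitely many solutions over ℂ.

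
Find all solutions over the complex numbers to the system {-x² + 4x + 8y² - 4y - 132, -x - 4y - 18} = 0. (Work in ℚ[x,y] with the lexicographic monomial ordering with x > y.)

Compute a lex Gröbner basis by Buchberger's algorithm.
f_1 = -x² + 4x + 8y² - 4y - 132, LT = x².
f_2 = -x - 4y - 18, LT = x.

S(f_1,f_2): lcm = x². S = -4xy - 22x - 8y² + 4y + 132.
  leading term xy: subtract (4y)·f_2 from -4xy - 22x - 8y² + 4y + 132 → -22x + 8y² + 76y + 132
  leading term x: subtract (22)·f_2 from -22x + 8y² + 76y + 132 → 8y² + 164y + 528
  leading term y²: no divisor's leading term divides it; move 8y² to the remainder.
  leading term y: no divisor's leading term divides it; move 164y to the remainder.
  leading term 1: no divisor's leading term divides it; move 528 to the remainder.
  remainder 8y² + 164y + 528 ≠ 0; add h_3 = 8y² + 164y + 528 to the basis.

The other S-polynomials (S(f_1,h_3), S(f_2,h_3)) all reduce to 0 modulo the current basis, so we have a Gröbner basis.
Inter-reduce: drop elements whose leading term is divisible by another's, tail-reduce, and make monic.
Reduced Gröbner basis: {x + 4y + 18, y² + 41/2y + 66}.

A lex Gröbner basis eliminates variables successively. Here y² + 41/2y + 66 depends only on y, with roots {-33/2, -4}; lifting each root through the earlier basis elements recovers the full solutions.
  y = -33/2: the earlier basis element becomes x - 48 = 0, giving x = 48 — point (48, -33/2).
  y = -4: the earlier basis element becomes x + 2 = 0, giving x = -2 — point (-2, -4).
Check: every point annihilates each of the original generators.

{(48, -33/2), (-2, -4)}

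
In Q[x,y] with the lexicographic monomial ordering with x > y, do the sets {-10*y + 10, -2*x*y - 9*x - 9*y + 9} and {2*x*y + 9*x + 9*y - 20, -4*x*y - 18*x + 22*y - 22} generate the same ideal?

Equality of ideals is decidable: compute both reduced Gröbner bases (unique for the ordering) and check whether they agree.
Buchberger on the first generating set:
f_1 = -10*y + 10, LT = y.
f_2 = -2*x*y - 9*x - 9*y + 9, LT = x*y.

S(f_1,f_2): lcm = x*y. S = -11/2*x - 9/2*y + 9/2.
  leading term x: no divisor's leading term divides it; move -11/2*x to the remainder.
  leading term y: subtract (9/20)·f_1 from -9/2*y + 9/2 → 0
  remainder -11/2*x ≠ 0; add g_3 = -11/2*x to the basis.

The other S-polynomials (S(f_1,g_3), S(f_2,g_3)) all reduce to 0 modulo the current basis, so we have a Gröbner basis.
Inter-reduce: drop elements whose leading term is divisible by another's, tail-reduce, and make monic.
Reduced Gröbner basis: {x, y - 1}.

Buchberger on the second generating set:
h_1 = 2*x*y + 9*x + 9*y - 20, LT = x*y.
h_2 = -4*x*y - 18*x + 22*y - 22, LT = x*y.

S(h_1,h_2): lcm = x*y. S = 10*y - 31/2.
  leading term y: no divisor's leading term divides it; move 10*y to the remainder.
  leading term 1: no divisor's leading term divides it; move -31/2 to the remainder.
  remainder 10*y - 31/2 ≠ 0; add k_3 = 10*y - 31/2 to the basis.

S(h_1,k_3): lcm = x*y. S = 121/20*x + 9/2*y - 10.
  leading term x: no divisor's leading term divides it; move 121/20*x to the remainder.
  leading term y: subtract (9/20)·k_3 from 9/2*y - 10 → -121/40
  leading term 1: no divisor's leading term divides it; move -121/40 to the remainder.
  remainder 121/20*x - 121/40 ≠ 0; add k_4 = 121/20*x - 121/40 to the basis.

The other S-polynomials (S(h_2,k_3), S(h_1,k_4), S(h_2,k_4), S(k_3,k_4)) all reduce to 0 modulo the current basis, so we have a Gröbner basis.
Inter-reduce: drop elements whose leading term is divisible by another's, tail-reduce, and make monic.
Reduced Gröbner basis: {x - 1/2, y - 31/20}.

These differ, so the ideals are not equal.

No, the ideals differ.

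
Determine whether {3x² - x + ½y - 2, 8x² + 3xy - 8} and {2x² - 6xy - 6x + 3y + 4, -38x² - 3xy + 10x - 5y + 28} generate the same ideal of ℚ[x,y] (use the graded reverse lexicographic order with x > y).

Yes, the ideals are equal.

Equality of ideals is decidable: compute both reduced Gröbner bases (unique for the ordering) and check whether they agree.
Buchberger on the first generating set:
f_1 = 3x² - x + ½y - 2, LT = x².
f_2 = 8x² + 3xy - 8, LT = x².

S(f_1,f_2): lcm = x². S = -⅜xy - ⅓x + ⅙y + ⅓.
  leading term xy: no divisor's leading term divides it; move -⅜xy to the remainder.
  leading term x: no divisor's leading term divides it; move -⅓x to the remainder.
  leading term y: no divisor's leading term divides it; move ⅙y to the remainder.
  leading term 1: no divisor's leading term divides it; move ⅓ to the remainder.
  remainder -⅜xy - ⅓x + ⅙y + ⅓ ≠ 0; add g_3 = -⅜xy - ⅓x + ⅙y + ⅓ to the basis.

S(f_1,g_3): lcm = x²y. S = -8/9x² + 1/9xy + ⅙y² + 8/9x - ⅔y.
  leading term x²: subtract (-8/27)·f_1 from -8/9x² + 1/9xy + ⅙y² + 8/9x - ⅔y → 1/9xy + ⅙y² + 16/27x - 14/27y - 16/27
  leading term xy: subtract (-8/27)·g_3 from 1/9xy + ⅙y² + 16/27x - 14/27y - 16/27 → ⅙y² + 40/81x - 38/81y - 40/81
  leading term y²: no divisor's leading term divides it; move ⅙y² to the remainder.
  leading term x: no divisor's leading term divides it; move 40/81x to the remainder.
  leading term y: no divisor's leading term divides it; move -38/81y to the remainder.
  leading term 1: no divisor's leading term divides it; move -40/81 to the remainder.
  remainder ⅙y² + 40/81x - 38/81y - 40/81 ≠ 0; add g_4 = ⅙y² + 40/81x - 38/81y - 40/81 to the basis.

The other S-polynomials (S(f_2,g_3), S(f_1,g_4), S(f_2,g_4), S(g_3,g_4)) all reduce to 0 modulo the current basis, so we have a Gröbner basis.
Inter-reduce: drop elements whose leading term is divisible by another's, tail-reduce, and make monic.
Reduced Gröbner basis: {x² - ⅓x + ⅙y - ⅔, xy + 8/9x - 4/9y - 8/9, y² + 80/27x - 76/27y - 80/27}.

Buchberger on the second generating set:
h_1 = 2x² - 6xy - 6x + 3y + 4, LT = x².
h_2 = -38x² - 3xy + 10x - 5y + 28, LT = x².

S(h_1,h_2): lcm = x². S = -117/38xy - 52/19x + 26/19y + 52/19.
  leading term xy: no divisor's leading term divides it; move -117/38xy to the remainder.
  leading term x: no divisor's leading term divides it; move -52/19x to the remainder.
  leading term y: no divisor's leading term divides it; move 26/19y to the remainder.
  leading term 1: no divisor's leading term divides it; move 52/19 to the remainder.
  remainder -117/38xy - 52/19x + 26/19y + 52/19 ≠ 0; add k_3 = -117/38xy - 52/19x + 26/19y + 52/19 to the basis.

S(h_1,k_3): lcm = x²y. S = -3xy² - 8/9x² - 23/9xy + 3/2y² + 8/9x + 2y.
  leading term xy²: subtract (38/39y)·k_3 from -3xy² - 8/9x² - 23/9xy + 3/2y² + 8/9x + 2y → -8/9x² + 1/9xy + ⅙y² + 8/9x - ⅔y
  leading term x²: subtract (-4/9)·h_1 from -8/9x² + 1/9xy + ⅙y² + 8/9x - ⅔y → -23/9xy + ⅙y² - 16/9x + ⅔y + 16/9
  leading term xy: subtract (874/1053)·k_3 from -23/9xy + ⅙y² - 16/9x + ⅔y + 16/9 → ⅙y² + 40/81x - 38/81y - 40/81
  leading term y²: no divisor's leading term divides it; move ⅙y² to the remainder.
  leading term x: no divisor's leading term divides it; move 40/81x to the remainder.
  leading term y: no divisor's leading term divides it; move -38/81y to the remainder.
  leading term 1: no divisor's leading term divides it; move -40/81 to the remainder.
  remainder ⅙y² + 40/81x - 38/81y - 40/81 ≠ 0; add k_4 = ⅙y² + 40/81x - 38/81y - 40/81 to the basis.

The other S-polynomials (S(h_2,k_3), S(h_1,k_4), S(h_2,k_4), S(k_3,k_4)) all reduce to 0 modulo the current basis, so we have a Gröbner basis.
Inter-reduce: drop elements whose leading term is divisible by another's, tail-reduce, and make monic.
Reduced Gröbner basis: {x² - ⅓x + ⅙y - ⅔, xy + 8/9x - 4/9y - 8/9, y² + 80/27x - 76/27y - 80/27}.

These coincide, so the ideals are equal.
The same test decides containment: I ⊆ J iff every generator of I reduces to 0 modulo a Gröbner basis of J.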